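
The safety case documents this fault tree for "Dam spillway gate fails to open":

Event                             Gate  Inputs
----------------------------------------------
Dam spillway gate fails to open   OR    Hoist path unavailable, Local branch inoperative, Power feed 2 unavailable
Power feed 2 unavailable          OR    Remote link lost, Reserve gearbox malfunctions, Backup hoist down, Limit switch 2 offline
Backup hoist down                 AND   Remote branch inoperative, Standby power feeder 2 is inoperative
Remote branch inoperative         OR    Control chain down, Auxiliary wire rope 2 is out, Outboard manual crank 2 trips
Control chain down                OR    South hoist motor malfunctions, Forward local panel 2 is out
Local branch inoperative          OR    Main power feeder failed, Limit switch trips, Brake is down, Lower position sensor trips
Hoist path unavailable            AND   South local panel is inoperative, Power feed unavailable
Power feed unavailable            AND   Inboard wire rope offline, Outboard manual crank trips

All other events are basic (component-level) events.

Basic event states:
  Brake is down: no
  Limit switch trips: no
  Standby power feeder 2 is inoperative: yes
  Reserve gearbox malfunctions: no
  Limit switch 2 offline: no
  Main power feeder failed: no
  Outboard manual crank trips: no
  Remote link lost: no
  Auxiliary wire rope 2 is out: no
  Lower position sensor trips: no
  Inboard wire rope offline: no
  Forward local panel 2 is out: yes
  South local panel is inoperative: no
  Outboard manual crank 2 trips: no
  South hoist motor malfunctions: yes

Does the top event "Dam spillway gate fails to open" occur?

Power feed unavailable [AND]: Inboard wire rope offline=not, Outboard manual crank trips=not → not all inputs occur → does not occur.
Hoist path unavailable [AND]: South local panel is inoperative=not, Power feed unavailable=not → not all inputs occur → does not occur.
Local branch inoperative [OR]: Main power feeder failed=not, Limit switch trips=not, Brake is down=not, Lower position sensor trips=not → no input occurs → does not occur.
Control chain down [OR]: South hoist motor malfunctions=occurs, Forward local panel 2 is out=occurs → at least one input occurs → occurs.
Remote branch inoperative [OR]: Control chain down=occurs, Auxiliary wire rope 2 is out=not, Outboard manual crank 2 trips=not → at least one input occurs → occurs.
Backup hoist down [AND]: Remote branch inoperative=occurs, Standby power feeder 2 is inoperative=occurs → all inputs occur → occurs.
Power feed 2 unavailable [OR]: Remote link lost=not, Reserve gearbox malfunctions=not, Backup hoist down=occurs, Limit switch 2 offline=not → at least one input occurs → occurs.
Dam spillway gate fails to open [OR]: Hoist path unavailable=not, Local branch inoperative=not, Power feed 2 unavailable=occurs → at least one input occurs → occurs.

Yes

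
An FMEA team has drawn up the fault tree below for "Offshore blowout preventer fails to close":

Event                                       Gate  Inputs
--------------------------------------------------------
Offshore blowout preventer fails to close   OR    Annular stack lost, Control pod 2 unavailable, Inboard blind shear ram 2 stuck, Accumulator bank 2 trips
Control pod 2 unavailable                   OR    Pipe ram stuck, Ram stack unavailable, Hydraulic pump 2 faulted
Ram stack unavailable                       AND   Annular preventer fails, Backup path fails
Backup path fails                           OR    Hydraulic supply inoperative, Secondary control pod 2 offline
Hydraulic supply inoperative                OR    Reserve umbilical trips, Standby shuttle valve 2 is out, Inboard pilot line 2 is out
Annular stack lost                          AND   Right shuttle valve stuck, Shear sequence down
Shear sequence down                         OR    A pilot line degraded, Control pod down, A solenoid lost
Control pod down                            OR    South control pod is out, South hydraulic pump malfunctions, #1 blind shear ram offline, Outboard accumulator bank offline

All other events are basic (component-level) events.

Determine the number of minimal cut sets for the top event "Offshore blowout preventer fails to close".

14

Control pod down [OR]: union of children's cut sets → 4 cut set(s).
Shear sequence down [OR]: union of children's cut sets → 6 cut set(s).
Annular stack lost [AND]: one cut set from each child combined → 1 × 6 = 6 cut set(s).
Hydraulic supply inoperative [OR]: union of children's cut sets → 3 cut set(s).
Backup path fails [OR]: union of children's cut sets → 4 cut set(s).
Ram stack unavailable [AND]: one cut set from each child combined → 1 × 4 = 4 cut set(s).
Control pod 2 unavailable [OR]: union of children's cut sets → 6 cut set(s).
Offshore blowout preventer fails to close [OR]: union of children's cut sets → 14 cut set(s).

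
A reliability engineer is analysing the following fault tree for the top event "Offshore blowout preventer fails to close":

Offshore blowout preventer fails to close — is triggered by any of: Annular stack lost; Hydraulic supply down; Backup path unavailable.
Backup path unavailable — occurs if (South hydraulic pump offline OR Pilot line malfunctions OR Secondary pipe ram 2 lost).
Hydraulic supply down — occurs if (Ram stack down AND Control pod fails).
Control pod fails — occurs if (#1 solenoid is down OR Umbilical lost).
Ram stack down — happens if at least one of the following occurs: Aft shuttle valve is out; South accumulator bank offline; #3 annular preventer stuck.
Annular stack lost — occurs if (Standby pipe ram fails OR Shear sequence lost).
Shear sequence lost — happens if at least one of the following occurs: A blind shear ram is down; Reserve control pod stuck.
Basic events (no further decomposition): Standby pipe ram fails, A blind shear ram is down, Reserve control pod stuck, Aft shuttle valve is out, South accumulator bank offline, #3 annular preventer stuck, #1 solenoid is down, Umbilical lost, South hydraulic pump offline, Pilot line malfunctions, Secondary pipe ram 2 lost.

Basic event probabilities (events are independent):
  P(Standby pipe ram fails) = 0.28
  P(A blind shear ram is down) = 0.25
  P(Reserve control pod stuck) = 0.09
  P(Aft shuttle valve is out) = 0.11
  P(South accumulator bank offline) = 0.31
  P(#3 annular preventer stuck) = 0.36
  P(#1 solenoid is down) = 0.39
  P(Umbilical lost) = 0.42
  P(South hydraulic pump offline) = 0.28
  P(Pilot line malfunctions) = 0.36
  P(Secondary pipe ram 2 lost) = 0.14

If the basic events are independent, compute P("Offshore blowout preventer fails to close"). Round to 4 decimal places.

P(Shear sequence lost) [OR] = 1 − (1−0.25) × (1−0.09) = 0.317500
P(Annular stack lost) [OR] = 1 − (1−0.28) × (1−0.317500) = 0.508600
P(Ram stack down) [OR] = 1 − (1−0.11) × (1−0.31) × (1−0.36) = 0.606976
P(Control pod fails) [OR] = 1 − (1−0.39) × (1−0.42) = 0.646200
P(Hydraulic supply down) [AND] = 0.606976 × 0.646200 = 0.392228
P(Backup path unavailable) [OR] = 1 − (1−0.28) × (1−0.36) × (1−0.14) = 0.603712
P(Offshore blowout preventer fails to close) [OR] = 1 − (1−0.508600) × (1−0.392228) × (1−0.603712) = 0.881645
Rounded to 4 decimal places: P(Offshore blowout preventer fails to close) ≈ 0.8816.

0.8816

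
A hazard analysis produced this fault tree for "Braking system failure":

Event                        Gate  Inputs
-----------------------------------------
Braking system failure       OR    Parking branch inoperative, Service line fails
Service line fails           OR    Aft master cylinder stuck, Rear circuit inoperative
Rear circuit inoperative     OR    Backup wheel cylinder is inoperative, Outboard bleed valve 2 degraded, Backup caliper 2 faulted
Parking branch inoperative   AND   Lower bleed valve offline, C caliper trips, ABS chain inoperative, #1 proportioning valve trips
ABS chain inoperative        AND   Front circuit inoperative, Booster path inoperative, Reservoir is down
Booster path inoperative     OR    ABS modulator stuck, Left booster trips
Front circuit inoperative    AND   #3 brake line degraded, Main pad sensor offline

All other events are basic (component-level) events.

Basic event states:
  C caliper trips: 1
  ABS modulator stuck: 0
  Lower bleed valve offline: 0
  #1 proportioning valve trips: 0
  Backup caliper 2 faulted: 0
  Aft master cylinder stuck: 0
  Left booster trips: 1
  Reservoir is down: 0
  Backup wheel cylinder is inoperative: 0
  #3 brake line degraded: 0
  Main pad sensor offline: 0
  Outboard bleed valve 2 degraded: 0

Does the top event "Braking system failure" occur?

Front circuit inoperative [AND]: #3 brake line degraded=not, Main pad sensor offline=not → not all inputs occur → does not occur.
Booster path inoperative [OR]: ABS modulator stuck=not, Left booster trips=occurs → at least one input occurs → occurs.
ABS chain inoperative [AND]: Front circuit inoperative=not, Booster path inoperative=occurs, Reservoir is down=not → not all inputs occur → does not occur.
Parking branch inoperative [AND]: Lower bleed valve offline=not, C caliper trips=occurs, ABS chain inoperative=not, #1 proportioning valve trips=not → not all inputs occur → does not occur.
Rear circuit inoperative [OR]: Backup wheel cylinder is inoperative=not, Outboard bleed valve 2 degraded=not, Backup caliper 2 faulted=not → no input occurs → does not occur.
Service line fails [OR]: Aft master cylinder stuck=not, Rear circuit inoperative=not → no input occurs → does not occur.
Braking system failure [OR]: Parking branch inoperative=not, Service line fails=not → no input occurs → does not occur.

No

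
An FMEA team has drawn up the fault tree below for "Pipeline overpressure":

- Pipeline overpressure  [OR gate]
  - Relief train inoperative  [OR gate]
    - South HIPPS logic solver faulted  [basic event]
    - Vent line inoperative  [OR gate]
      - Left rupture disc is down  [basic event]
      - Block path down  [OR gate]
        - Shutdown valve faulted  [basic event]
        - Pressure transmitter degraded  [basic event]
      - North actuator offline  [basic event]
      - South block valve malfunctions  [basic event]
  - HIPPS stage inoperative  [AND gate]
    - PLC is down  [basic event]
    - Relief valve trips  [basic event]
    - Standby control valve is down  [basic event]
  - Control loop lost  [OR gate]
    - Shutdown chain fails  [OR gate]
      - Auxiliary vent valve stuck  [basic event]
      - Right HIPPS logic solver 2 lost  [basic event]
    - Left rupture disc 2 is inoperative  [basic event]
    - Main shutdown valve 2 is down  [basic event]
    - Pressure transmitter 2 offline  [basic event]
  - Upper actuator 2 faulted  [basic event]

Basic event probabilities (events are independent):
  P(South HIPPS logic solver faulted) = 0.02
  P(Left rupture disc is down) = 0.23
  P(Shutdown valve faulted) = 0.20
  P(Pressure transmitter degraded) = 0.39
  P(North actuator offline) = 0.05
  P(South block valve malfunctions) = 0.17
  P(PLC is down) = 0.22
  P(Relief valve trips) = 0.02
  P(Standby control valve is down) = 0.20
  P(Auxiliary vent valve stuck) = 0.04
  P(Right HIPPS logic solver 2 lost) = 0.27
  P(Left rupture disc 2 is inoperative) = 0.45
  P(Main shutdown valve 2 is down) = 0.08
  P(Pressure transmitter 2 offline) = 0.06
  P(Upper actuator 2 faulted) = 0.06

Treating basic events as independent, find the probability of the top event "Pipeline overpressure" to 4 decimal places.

0.9091

P(Block path down) [OR] = 1 − (1−0.20) × (1−0.39) = 0.512000
P(Vent line inoperative) [OR] = 1 − (1−0.23) × (1−0.512000) × (1−0.05) × (1−0.17) = 0.703713
P(Relief train inoperative) [OR] = 1 − (1−0.02) × (1−0.703713) = 0.709639
P(HIPPS stage inoperative) [AND] = 0.22 × 0.02 × 0.20 = 0.000880
P(Shutdown chain fails) [OR] = 1 − (1−0.04) × (1−0.27) = 0.299200
P(Control loop lost) [OR] = 1 − (1−0.299200) × (1−0.45) × (1−0.08) × (1−0.06) = 0.666671
P(Pipeline overpressure) [OR] = 1 − (1−0.709639) × (1−0.000880) × (1−0.666671) × (1−0.06) = 0.909101
Rounded to 4 decimal places: P(Pipeline overpressure) ≈ 0.9091.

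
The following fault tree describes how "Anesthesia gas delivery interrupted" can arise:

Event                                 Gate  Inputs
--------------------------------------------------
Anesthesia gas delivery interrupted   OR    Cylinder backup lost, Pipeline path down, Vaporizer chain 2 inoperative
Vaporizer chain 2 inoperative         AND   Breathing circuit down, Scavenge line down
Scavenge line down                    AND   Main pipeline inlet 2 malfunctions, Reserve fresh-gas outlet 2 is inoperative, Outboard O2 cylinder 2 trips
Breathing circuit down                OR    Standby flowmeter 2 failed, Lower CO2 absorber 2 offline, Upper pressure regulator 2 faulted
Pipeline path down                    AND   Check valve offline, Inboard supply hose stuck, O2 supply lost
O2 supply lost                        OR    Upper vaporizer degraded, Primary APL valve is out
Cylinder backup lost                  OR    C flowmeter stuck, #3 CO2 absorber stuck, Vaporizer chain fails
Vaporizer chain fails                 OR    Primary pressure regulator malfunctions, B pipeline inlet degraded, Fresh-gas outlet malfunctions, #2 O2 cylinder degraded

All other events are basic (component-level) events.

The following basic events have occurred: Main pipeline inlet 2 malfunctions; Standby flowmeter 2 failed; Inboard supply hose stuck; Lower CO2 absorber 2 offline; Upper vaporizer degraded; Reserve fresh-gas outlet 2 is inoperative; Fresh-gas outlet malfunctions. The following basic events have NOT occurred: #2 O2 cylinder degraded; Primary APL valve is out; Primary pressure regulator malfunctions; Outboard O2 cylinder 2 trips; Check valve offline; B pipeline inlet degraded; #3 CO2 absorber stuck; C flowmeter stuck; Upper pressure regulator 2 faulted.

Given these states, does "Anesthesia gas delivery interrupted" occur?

Vaporizer chain fails [OR]: Primary pressure regulator malfunctions=not, B pipeline inlet degraded=not, Fresh-gas outlet malfunctions=occurs, #2 O2 cylinder degraded=not → at least one input occurs → occurs.
Cylinder backup lost [OR]: C flowmeter stuck=not, #3 CO2 absorber stuck=not, Vaporizer chain fails=occurs → at least one input occurs → occurs.
O2 supply lost [OR]: Upper vaporizer degraded=occurs, Primary APL valve is out=not → at least one input occurs → occurs.
Pipeline path down [AND]: Check valve offline=not, Inboard supply hose stuck=occurs, O2 supply lost=occurs → not all inputs occur → does not occur.
Breathing circuit down [OR]: Standby flowmeter 2 failed=occurs, Lower CO2 absorber 2 offline=occurs, Upper pressure regulator 2 faulted=not → at least one input occurs → occurs.
Scavenge line down [AND]: Main pipeline inlet 2 malfunctions=occurs, Reserve fresh-gas outlet 2 is inoperative=occurs, Outboard O2 cylinder 2 trips=not → not all inputs occur → does not occur.
Vaporizer chain 2 inoperative [AND]: Breathing circuit down=occurs, Scavenge line down=not → not all inputs occur → does not occur.
Anesthesia gas delivery interrupted [OR]: Cylinder backup lost=occurs, Pipeline path down=not, Vaporizer chain 2 inoperative=not → at least one input occurs → occurs.

Yes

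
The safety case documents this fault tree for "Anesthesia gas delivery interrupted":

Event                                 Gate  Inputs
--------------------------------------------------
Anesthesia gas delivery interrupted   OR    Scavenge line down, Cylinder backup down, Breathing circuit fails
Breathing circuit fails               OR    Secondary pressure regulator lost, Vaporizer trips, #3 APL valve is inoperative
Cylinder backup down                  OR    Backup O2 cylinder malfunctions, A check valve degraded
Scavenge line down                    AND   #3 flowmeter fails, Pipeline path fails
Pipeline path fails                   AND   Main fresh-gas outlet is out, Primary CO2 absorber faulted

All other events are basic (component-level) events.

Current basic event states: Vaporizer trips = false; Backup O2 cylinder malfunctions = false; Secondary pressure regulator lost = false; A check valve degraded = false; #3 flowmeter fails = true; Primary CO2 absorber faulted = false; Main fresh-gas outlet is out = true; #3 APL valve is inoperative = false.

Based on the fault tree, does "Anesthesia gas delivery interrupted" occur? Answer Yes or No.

Pipeline path fails [AND]: Main fresh-gas outlet is out=occurs, Primary CO2 absorber faulted=not → not all inputs occur → does not occur.
Scavenge line down [AND]: #3 flowmeter fails=occurs, Pipeline path fails=not → not all inputs occur → does not occur.
Cylinder backup down [OR]: Backup O2 cylinder malfunctions=not, A check valve degraded=not → no input occurs → does not occur.
Breathing circuit fails [OR]: Secondary pressure regulator lost=not, Vaporizer trips=not, #3 APL valve is inoperative=not → no input occurs → does not occur.
Anesthesia gas delivery interrupted [OR]: Scavenge line down=not, Cylinder backup down=not, Breathing circuit fails=not → no input occurs → does not occur.

No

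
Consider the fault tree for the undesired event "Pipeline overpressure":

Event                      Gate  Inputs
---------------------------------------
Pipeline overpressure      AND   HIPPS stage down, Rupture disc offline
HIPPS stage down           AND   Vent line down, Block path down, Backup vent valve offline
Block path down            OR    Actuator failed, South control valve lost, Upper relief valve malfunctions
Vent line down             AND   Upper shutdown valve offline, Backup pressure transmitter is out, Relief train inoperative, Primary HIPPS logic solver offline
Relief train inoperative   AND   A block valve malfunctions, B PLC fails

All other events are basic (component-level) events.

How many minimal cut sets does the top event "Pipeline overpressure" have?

3

Relief train inoperative [AND]: one cut set from each child combined → 1 × 1 = 1 cut set(s).
Vent line down [AND]: one cut set from each child combined → 1 × 1 × 1 × 1 = 1 cut set(s).
Block path down [OR]: union of children's cut sets → 3 cut set(s).
HIPPS stage down [AND]: one cut set from each child combined → 1 × 3 × 1 = 3 cut set(s).
Pipeline overpressure [AND]: one cut set from each child combined → 3 × 1 = 3 cut set(s).
Minimal cut sets: {A block valve malfunctions, Actuator failed, B PLC fails, Backup pressure transmitter is out, Backup vent valve offline, Primary HIPPS logic solver offline, Rupture disc offline, Upper shutdown valve offline}; {A block valve malfunctions, B PLC fails, Backup pressure transmitter is out, Backup vent valve offline, Primary HIPPS logic solver offline, Rupture disc offline, South control valve lost, Upper shutdown valve offline}; {A block valve malfunctions, B PLC fails, Backup pressure transmitter is out, Backup vent valve offline, Primary HIPPS logic solver offline, Rupture disc offline, Upper relief valve malfunctions, Upper shutdown valve offline}.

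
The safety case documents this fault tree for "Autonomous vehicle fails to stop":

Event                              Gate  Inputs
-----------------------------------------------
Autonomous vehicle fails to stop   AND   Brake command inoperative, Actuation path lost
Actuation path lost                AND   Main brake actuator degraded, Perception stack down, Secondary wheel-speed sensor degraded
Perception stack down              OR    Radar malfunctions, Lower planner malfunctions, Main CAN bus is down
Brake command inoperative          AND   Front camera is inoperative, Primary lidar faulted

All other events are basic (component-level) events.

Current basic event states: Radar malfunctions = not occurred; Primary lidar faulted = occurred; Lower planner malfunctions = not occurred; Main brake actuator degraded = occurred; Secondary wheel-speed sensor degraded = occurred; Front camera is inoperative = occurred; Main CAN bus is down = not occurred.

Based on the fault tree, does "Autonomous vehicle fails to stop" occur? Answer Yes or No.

No

Brake command inoperative [AND]: Front camera is inoperative=occurs, Primary lidar faulted=occurs → all inputs occur → occurs.
Perception stack down [OR]: Radar malfunctions=not, Lower planner malfunctions=not, Main CAN bus is down=not → no input occurs → does not occur.
Actuation path lost [AND]: Main brake actuator degraded=occurs, Perception stack down=not, Secondary wheel-speed sensor degraded=occurs → not all inputs occur → does not occur.
Autonomous vehicle fails to stop [AND]: Brake command inoperative=occurs, Actuation path lost=not → not all inputs occur → does not occur.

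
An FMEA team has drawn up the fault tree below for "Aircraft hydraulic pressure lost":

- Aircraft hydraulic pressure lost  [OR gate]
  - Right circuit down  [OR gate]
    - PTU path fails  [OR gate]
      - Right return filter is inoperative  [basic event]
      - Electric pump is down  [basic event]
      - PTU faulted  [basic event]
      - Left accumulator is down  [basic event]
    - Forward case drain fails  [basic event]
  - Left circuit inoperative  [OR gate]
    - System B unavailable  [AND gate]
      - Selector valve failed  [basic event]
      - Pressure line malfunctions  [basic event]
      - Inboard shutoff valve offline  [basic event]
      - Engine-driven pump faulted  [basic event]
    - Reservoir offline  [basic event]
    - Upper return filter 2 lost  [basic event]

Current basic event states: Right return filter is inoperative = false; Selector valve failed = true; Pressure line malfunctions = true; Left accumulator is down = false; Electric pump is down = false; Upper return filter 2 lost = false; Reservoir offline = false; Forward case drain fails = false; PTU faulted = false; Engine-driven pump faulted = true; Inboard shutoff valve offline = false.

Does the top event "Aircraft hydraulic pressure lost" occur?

PTU path fails [OR]: Right return filter is inoperative=not, Electric pump is down=not, PTU faulted=not, Left accumulator is down=not → no input occurs → does not occur.
Right circuit down [OR]: PTU path fails=not, Forward case drain fails=not → no input occurs → does not occur.
System B unavailable [AND]: Selector valve failed=occurs, Pressure line malfunctions=occurs, Inboard shutoff valve offline=not, Engine-driven pump faulted=occurs → not all inputs occur → does not occur.
Left circuit inoperative [OR]: System B unavailable=not, Reservoir offline=not, Upper return filter 2 lost=not → no input occurs → does not occur.
Aircraft hydraulic pressure lost [OR]: Right circuit down=not, Left circuit inoperative=not → no input occurs → does not occur.

No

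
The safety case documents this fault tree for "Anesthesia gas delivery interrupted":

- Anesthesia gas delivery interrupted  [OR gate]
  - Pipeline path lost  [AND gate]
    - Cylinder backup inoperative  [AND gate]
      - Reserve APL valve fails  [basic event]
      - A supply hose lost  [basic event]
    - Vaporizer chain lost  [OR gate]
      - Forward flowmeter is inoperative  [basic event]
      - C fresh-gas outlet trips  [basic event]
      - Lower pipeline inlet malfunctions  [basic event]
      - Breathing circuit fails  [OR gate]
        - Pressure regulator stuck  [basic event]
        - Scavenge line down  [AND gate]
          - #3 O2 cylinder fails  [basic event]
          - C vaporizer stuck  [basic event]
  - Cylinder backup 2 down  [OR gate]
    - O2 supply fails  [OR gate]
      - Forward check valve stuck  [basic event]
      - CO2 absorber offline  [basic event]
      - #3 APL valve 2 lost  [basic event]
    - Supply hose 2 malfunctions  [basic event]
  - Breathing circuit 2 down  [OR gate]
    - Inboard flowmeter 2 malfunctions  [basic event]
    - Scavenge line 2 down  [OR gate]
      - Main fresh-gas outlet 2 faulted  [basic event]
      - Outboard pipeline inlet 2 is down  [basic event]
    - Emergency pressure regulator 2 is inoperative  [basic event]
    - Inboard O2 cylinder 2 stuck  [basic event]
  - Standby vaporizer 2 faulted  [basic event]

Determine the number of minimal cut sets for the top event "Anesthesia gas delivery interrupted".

Cylinder backup inoperative [AND]: one cut set from each child combined → 1 × 1 = 1 cut set(s).
Scavenge line down [AND]: one cut set from each child combined → 1 × 1 = 1 cut set(s).
Breathing circuit fails [OR]: union of children's cut sets → 2 cut set(s).
Vaporizer chain lost [OR]: union of children's cut sets → 5 cut set(s).
Pipeline path lost [AND]: one cut set from each child combined → 1 × 5 = 5 cut set(s).
O2 supply fails [OR]: union of children's cut sets → 3 cut set(s).
Cylinder backup 2 down [OR]: union of children's cut sets → 4 cut set(s).
Scavenge line 2 down [OR]: union of children's cut sets → 2 cut set(s).
Breathing circuit 2 down [OR]: union of children's cut sets → 5 cut set(s).
Anesthesia gas delivery interrupted [OR]: union of children's cut sets → 15 cut set(s).

15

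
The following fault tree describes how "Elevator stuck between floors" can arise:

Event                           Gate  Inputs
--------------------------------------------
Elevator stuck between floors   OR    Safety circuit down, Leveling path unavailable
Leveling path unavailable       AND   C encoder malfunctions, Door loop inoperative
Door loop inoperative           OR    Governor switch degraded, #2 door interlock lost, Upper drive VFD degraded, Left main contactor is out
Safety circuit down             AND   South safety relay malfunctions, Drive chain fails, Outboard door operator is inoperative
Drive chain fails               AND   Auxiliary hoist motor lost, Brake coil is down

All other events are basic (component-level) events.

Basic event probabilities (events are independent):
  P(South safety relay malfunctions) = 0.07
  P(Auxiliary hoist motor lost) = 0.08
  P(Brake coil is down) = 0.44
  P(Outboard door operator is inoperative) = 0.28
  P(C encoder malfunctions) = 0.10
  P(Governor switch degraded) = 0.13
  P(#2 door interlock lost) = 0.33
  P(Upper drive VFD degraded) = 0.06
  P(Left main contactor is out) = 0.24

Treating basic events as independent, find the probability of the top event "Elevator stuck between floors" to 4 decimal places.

P(Drive chain fails) [AND] = 0.08 × 0.44 = 0.035200
P(Safety circuit down) [AND] = 0.07 × 0.035200 × 0.28 = 0.000690
P(Door loop inoperative) [OR] = 1 − (1−0.13) × (1−0.33) × (1−0.06) × (1−0.24) = 0.583576
P(Leveling path unavailable) [AND] = 0.10 × 0.583576 = 0.058358
P(Elevator stuck between floors) [OR] = 1 − (1−0.000690) × (1−0.058358) = 0.059008
Rounded to 4 decimal places: P(Elevator stuck between floors) ≈ 0.0590.

0.0590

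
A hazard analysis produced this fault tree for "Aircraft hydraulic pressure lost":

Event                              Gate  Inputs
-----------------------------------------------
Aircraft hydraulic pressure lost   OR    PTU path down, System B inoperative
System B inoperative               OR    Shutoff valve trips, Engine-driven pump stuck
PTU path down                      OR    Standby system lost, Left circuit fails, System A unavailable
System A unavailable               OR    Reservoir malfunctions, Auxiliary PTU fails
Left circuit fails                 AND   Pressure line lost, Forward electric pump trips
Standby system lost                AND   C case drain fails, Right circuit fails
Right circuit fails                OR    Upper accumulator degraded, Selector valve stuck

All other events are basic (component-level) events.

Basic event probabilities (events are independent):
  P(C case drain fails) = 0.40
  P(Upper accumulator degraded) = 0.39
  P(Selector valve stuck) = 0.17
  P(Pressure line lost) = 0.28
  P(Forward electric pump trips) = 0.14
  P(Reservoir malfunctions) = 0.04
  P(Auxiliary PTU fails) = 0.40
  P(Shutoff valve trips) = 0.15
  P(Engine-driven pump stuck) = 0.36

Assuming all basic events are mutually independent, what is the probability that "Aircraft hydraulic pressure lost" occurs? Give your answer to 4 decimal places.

P(Right circuit fails) [OR] = 1 − (1−0.39) × (1−0.17) = 0.493700
P(Standby system lost) [AND] = 0.40 × 0.493700 = 0.197480
P(Left circuit fails) [AND] = 0.28 × 0.14 = 0.039200
P(System A unavailable) [OR] = 1 − (1−0.04) × (1−0.40) = 0.424000
P(PTU path down) [OR] = 1 − (1−0.197480) × (1−0.039200) × (1−0.424000) = 0.555869
P(System B inoperative) [OR] = 1 − (1−0.15) × (1−0.36) = 0.456000
P(Aircraft hydraulic pressure lost) [OR] = 1 − (1−0.555869) × (1−0.456000) = 0.758393
Rounded to 4 decimal places: P(Aircraft hydraulic pressure lost) ≈ 0.7584.

0.7584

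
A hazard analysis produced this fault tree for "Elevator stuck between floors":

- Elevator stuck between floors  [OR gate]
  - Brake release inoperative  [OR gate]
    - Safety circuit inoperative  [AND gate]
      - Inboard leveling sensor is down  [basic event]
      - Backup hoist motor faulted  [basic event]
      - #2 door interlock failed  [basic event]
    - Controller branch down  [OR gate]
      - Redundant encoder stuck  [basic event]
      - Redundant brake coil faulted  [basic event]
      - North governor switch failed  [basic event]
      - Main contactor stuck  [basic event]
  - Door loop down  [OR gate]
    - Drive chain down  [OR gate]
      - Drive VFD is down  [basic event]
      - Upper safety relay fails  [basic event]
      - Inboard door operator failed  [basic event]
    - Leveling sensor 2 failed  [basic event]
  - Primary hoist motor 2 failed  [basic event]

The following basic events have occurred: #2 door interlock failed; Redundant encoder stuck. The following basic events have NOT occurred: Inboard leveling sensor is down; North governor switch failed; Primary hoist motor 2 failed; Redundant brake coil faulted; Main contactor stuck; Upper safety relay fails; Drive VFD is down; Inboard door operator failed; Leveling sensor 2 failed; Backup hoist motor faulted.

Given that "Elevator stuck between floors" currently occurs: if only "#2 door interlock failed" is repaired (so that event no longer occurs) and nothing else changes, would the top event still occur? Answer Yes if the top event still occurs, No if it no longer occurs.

Counterfactual: set "#2 door interlock failed" to not occurred.
Safety circuit inoperative [AND]: Inboard leveling sensor is down=not, Backup hoist motor faulted=not, #2 door interlock failed=not → not all inputs occur → does not occur.
Controller branch down [OR]: Redundant encoder stuck=occurs, Redundant brake coil faulted=not, North governor switch failed=not, Main contactor stuck=not → at least one input occurs → occurs.
Brake release inoperative [OR]: Safety circuit inoperative=not, Controller branch down=occurs → at least one input occurs → occurs.
Drive chain down [OR]: Drive VFD is down=not, Upper safety relay fails=not, Inboard door operator failed=not → no input occurs → does not occur.
Door loop down [OR]: Drive chain down=not, Leveling sensor 2 failed=not → no input occurs → does not occur.
Elevator stuck between floors [OR]: Brake release inoperative=occurs, Door loop down=not, Primary hoist motor 2 failed=not → at least one input occurs → occurs.

Yes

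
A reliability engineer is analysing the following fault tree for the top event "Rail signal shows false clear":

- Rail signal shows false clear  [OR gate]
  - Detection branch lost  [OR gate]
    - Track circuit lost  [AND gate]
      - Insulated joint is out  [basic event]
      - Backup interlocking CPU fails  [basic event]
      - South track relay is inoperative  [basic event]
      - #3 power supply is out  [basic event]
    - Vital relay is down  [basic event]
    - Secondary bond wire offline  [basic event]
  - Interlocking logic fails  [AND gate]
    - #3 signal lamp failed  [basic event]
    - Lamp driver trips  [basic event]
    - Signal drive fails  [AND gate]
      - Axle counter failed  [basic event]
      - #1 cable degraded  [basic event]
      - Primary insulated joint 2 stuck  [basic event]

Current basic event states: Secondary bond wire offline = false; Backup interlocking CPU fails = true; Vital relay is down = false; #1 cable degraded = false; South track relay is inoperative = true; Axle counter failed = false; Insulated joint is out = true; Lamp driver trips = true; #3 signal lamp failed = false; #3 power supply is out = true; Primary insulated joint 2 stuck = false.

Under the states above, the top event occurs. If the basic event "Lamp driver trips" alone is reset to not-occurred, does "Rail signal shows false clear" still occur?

Yes

Counterfactual: set "Lamp driver trips" to not occurred.
Track circuit lost [AND]: Insulated joint is out=occurs, Backup interlocking CPU fails=occurs, South track relay is inoperative=occurs, #3 power supply is out=occurs → all inputs occur → occurs.
Detection branch lost [OR]: Track circuit lost=occurs, Vital relay is down=not, Secondary bond wire offline=not → at least one input occurs → occurs.
Signal drive fails [AND]: Axle counter failed=not, #1 cable degraded=not, Primary insulated joint 2 stuck=not → not all inputs occur → does not occur.
Interlocking logic fails [AND]: #3 signal lamp failed=not, Lamp driver trips=not, Signal drive fails=not → not all inputs occur → does not occur.
Rail signal shows false clear [OR]: Detection branch lost=occurs, Interlocking logic fails=not → at least one input occurs → occurs.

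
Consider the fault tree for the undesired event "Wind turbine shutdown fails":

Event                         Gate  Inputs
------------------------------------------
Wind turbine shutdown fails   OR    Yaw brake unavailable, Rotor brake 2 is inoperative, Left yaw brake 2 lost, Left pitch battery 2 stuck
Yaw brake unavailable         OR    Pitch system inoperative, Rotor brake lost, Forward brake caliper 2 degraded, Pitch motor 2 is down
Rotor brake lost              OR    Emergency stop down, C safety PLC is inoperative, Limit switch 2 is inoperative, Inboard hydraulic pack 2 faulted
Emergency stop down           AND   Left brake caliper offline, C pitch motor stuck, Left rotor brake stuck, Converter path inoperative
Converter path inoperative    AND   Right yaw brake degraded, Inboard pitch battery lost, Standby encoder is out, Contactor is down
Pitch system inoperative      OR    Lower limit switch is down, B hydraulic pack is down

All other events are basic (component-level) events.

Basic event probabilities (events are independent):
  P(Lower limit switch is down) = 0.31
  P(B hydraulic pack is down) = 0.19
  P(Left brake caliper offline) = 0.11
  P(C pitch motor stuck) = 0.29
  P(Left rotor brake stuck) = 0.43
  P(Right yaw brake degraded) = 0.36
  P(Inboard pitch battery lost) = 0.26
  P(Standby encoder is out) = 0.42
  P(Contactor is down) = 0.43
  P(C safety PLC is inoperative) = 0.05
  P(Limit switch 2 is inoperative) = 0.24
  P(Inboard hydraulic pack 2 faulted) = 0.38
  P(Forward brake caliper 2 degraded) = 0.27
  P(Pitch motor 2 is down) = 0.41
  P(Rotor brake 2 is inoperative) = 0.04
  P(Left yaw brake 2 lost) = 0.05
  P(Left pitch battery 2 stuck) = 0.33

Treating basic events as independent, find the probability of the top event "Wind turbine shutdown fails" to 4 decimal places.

0.9342

P(Pitch system inoperative) [OR] = 1 − (1−0.31) × (1−0.19) = 0.441100
P(Converter path inoperative) [AND] = 0.36 × 0.26 × 0.42 × 0.43 = 0.016904
P(Emergency stop down) [AND] = 0.11 × 0.29 × 0.43 × 0.016904 = 0.000232
P(Rotor brake lost) [OR] = 1 − (1−0.000232) × (1−0.05) × (1−0.24) × (1−0.38) = 0.552464
P(Yaw brake unavailable) [OR] = 1 − (1−0.441100) × (1−0.552464) × (1−0.27) × (1−0.41) = 0.892270
P(Wind turbine shutdown fails) [OR] = 1 − (1−0.892270) × (1−0.04) × (1−0.05) × (1−0.33) = 0.934173
Rounded to 4 decimal places: P(Wind turbine shutdown fails) ≈ 0.9342.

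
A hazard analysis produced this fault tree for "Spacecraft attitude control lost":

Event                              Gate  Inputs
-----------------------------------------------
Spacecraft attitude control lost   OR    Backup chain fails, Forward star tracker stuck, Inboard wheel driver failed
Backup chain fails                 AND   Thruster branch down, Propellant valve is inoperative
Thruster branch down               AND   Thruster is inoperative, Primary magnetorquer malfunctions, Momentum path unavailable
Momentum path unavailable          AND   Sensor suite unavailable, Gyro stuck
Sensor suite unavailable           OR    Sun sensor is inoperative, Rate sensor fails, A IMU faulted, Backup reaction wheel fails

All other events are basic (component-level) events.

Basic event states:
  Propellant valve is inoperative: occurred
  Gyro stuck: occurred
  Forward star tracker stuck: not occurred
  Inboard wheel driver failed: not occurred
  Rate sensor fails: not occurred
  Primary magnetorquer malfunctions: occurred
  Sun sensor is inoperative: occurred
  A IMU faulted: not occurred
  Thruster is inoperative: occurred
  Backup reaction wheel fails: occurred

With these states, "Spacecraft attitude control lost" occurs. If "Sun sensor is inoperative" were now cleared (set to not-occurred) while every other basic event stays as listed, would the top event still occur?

Counterfactual: set "Sun sensor is inoperative" to not occurred.
Sensor suite unavailable [OR]: Sun sensor is inoperative=not, Rate sensor fails=not, A IMU faulted=not, Backup reaction wheel fails=occurs → at least one input occurs → occurs.
Momentum path unavailable [AND]: Sensor suite unavailable=occurs, Gyro stuck=occurs → all inputs occur → occurs.
Thruster branch down [AND]: Thruster is inoperative=occurs, Primary magnetorquer malfunctions=occurs, Momentum path unavailable=occurs → all inputs occur → occurs.
Backup chain fails [AND]: Thruster branch down=occurs, Propellant valve is inoperative=occurs → all inputs occur → occurs.
Spacecraft attitude control lost [OR]: Backup chain fails=occurs, Forward star tracker stuck=not, Inboard wheel driver failed=not → at least one input occurs → occurs.

Yes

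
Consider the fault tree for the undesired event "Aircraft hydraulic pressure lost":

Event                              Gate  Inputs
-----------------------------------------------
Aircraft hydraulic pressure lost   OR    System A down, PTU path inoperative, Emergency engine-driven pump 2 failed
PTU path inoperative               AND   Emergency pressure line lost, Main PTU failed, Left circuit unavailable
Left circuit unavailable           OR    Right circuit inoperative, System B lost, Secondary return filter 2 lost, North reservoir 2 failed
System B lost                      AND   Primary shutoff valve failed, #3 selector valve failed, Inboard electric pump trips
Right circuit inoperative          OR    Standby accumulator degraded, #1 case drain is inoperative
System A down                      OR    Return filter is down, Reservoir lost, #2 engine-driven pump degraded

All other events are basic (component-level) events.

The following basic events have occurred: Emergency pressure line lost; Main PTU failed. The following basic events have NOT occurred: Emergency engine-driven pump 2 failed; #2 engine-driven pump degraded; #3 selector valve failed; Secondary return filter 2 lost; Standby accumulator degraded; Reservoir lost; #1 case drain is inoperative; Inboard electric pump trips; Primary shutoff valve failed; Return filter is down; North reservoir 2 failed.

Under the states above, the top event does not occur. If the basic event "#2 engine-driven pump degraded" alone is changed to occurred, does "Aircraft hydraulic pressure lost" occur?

Yes

Counterfactual: set "#2 engine-driven pump degraded" to occurred.
System A down [OR]: Return filter is down=not, Reservoir lost=not, #2 engine-driven pump degraded=occurs → at least one input occurs → occurs.
Right circuit inoperative [OR]: Standby accumulator degraded=not, #1 case drain is inoperative=not → no input occurs → does not occur.
System B lost [AND]: Primary shutoff valve failed=not, #3 selector valve failed=not, Inboard electric pump trips=not → not all inputs occur → does not occur.
Left circuit unavailable [OR]: Right circuit inoperative=not, System B lost=not, Secondary return filter 2 lost=not, North reservoir 2 failed=not → no input occurs → does not occur.
PTU path inoperative [AND]: Emergency pressure line lost=occurs, Main PTU failed=occurs, Left circuit unavailable=not → not all inputs occur → does not occur.
Aircraft hydraulic pressure lost [OR]: System A down=occurs, PTU path inoperative=not, Emergency engine-driven pump 2 failed=not → at least one input occurs → occurs.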